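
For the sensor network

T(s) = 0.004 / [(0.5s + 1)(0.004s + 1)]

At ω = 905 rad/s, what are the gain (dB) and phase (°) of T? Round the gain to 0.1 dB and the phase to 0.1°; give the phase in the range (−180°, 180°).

-112.6 dB, -164.4°

At ω = 905 rad/s:
pole (1 + j905·0.5) = 1 + j452.5 → |·| ≈ 452.5, ∠ ≈ 89.87°
pole (1 + j905·0.004) = 1 + j3.62 → |·| ≈ 3.7556, ∠ ≈ 74.56°
|T| = 0.004 · 1 / (452.5 · 3.7556) ≈ 2.3538e-06
Gain = 20 log₁₀(2.3538e-06) ≈ -112.56 dB
∠T = (0°) − (89.87° + 74.56°) = -164.43°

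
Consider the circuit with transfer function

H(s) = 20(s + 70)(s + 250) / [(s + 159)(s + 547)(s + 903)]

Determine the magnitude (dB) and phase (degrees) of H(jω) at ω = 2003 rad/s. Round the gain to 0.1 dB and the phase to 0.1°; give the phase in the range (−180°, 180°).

At s = jω = j2003:
zero (s+70): 70 + j2003 → |·| = √(70²+2003²) = √4016909 ≈ 2004.2, ∠ = arctan(2003/70) ≈ 88.00°
zero (s+250): 250 + j2003 → |·| = √(250²+2003²) = √4074509 ≈ 2018.5, ∠ = arctan(2003/250) ≈ 82.89°
pole (s+159): 159 + j2003 → |·| = √(159²+2003²) = √4037290 ≈ 2009.3, ∠ = arctan(2003/159) ≈ 85.46°
pole (s+547): 547 + j2003 → |·| = √(547²+2003²) = √4311218 ≈ 2076.3, ∠ = arctan(2003/547) ≈ 74.73°
pole (s+903): 903 + j2003 → |·| = √(903²+2003²) = √4827418 ≈ 2197.1, ∠ = arctan(2003/903) ≈ 65.73°
|H| = 20 · 4.0455e+06 / 9.1661e+09 ≈ 0.0088271
Gain = 20 log₁₀(0.0088271) ≈ -41.08 dB
∠H = 170.89° − 225.92° = -55.03°

-41.1 dB, -55.0°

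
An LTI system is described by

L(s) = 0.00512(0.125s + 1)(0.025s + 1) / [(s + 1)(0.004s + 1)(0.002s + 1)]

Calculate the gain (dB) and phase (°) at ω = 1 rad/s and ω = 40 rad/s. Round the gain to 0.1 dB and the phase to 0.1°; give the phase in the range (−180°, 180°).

At ω = 1 rad/s:
zero (1 + j1·0.125) = 1 + j0.125 → |·| ≈ 1.0078, ∠ ≈ 7.13°
zero (1 + j1·0.025) = 1 + j0.025 → |·| ≈ 1.0003, ∠ ≈ 1.43°
pole (1 + j1·1) = 1 + j1 → |·| ≈ 1.4142, ∠ ≈ 45.00°
pole (1 + j1·0.004) = 1 + j0.004 → |·| ≈ 1, ∠ ≈ 0.23°
pole (1 + j1·0.002) = 1 + j0.002 → |·| ≈ 1, ∠ ≈ 0.11°
|L| = 0.00512 · 1.0078 · 1.0003 / (1.4142 · 1 · 1) ≈ 0.0036498
Gain = 20 log₁₀(0.0036498) ≈ -48.75 dB
∠L = (7.13° + 1.43°) − (45.00° + 0.23° + 0.11°) = -36.78°

At ω = 40 rad/s:
zero (1 + j40·0.125) = 1 + j5 → |·| ≈ 5.099, ∠ ≈ 78.69°
zero (1 + j40·0.025) = 1 + j1 → |·| ≈ 1.4142, ∠ ≈ 45.00°
pole (1 + j40·1) = 1 + j40 → |·| ≈ 40.012, ∠ ≈ 88.57°
pole (1 + j40·0.004) = 1 + j0.16 → |·| ≈ 1.0127, ∠ ≈ 9.09°
pole (1 + j40·0.002) = 1 + j0.08 → |·| ≈ 1.0032, ∠ ≈ 4.57°
|L| = 0.00512 · 5.099 · 1.4142 / (40.012 · 1.0127 · 1.0032) ≈ 0.00090825
Gain = 20 log₁₀(0.00090825) ≈ -60.84 dB
∠L = (78.69° + 45.00°) − (88.57° + 9.09° + 4.57°) = 21.46°

ω = 1: -48.8 dB, -36.8°; ω = 40: -60.8 dB, 21.5°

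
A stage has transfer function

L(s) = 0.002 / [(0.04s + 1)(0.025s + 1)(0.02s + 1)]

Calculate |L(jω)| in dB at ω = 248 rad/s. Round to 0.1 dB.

At ω = 248 rad/s:
pole (1 + j248·0.04) = 1 + j9.92 → |·| ≈ 9.9703, ∠ ≈ 84.24°
pole (1 + j248·0.025) = 1 + j6.2 → |·| ≈ 6.2801, ∠ ≈ 80.84°
pole (1 + j248·0.02) = 1 + j4.96 → |·| ≈ 5.0598, ∠ ≈ 78.60°
|L| = 0.002 · 1 / (9.9703 · 6.2801 · 5.0598) ≈ 6.3128e-06
Gain = 20 log₁₀(6.3128e-06) ≈ -104.00 dB

-104.0 dB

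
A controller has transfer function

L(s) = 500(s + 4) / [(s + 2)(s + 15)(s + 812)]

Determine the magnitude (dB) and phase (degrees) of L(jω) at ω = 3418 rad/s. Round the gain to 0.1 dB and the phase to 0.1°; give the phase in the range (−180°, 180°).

At s = jω = j3418:
zero (s+4): 4 + j3418 → |·| = √(4²+3418²) = √11682740 ≈ 3418, ∠ = arctan(3418/4) ≈ 89.93°
pole (s+2): 2 + j3418 → |·| = √(2²+3418²) = √11682728 ≈ 3418, ∠ = arctan(3418/2) ≈ 89.97°
pole (s+15): 15 + j3418 → |·| = √(15²+3418²) = √11682949 ≈ 3418, ∠ = arctan(3418/15) ≈ 89.75°
pole (s+812): 812 + j3418 → |·| = √(812²+3418²) = √12342068 ≈ 3513.1, ∠ = arctan(3418/812) ≈ 76.64°
|L| = 500 · 3418 / 4.1043e+10 ≈ 4.1639e-05
Gain = 20 log₁₀(4.1639e-05) ≈ -87.61 dB
∠L = 89.93° − 256.36° = -166.43°

-87.6 dB, -166.4°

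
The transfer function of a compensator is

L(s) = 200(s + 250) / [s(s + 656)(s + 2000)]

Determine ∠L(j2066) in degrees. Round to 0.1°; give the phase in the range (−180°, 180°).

At s = jω = j2066:
zero (s+250): 250 + j2066 → |·| = √(250²+2066²) = √4330856 ≈ 2081.1, ∠ = arctan(2066/250) ≈ 83.10°
pole (s+656): 656 + j2066 → |·| = √(656²+2066²) = √4698692 ≈ 2167.6, ∠ = arctan(2066/656) ≈ 72.38°
pole (s+2000): 2000 + j2066 → |·| = √(2000²+2066²) = √8268356 ≈ 2875.5, ∠ = arctan(2066/2000) ≈ 45.93°
pole at origin: |s| = 2066, ∠ = 90.00° (in denominator)
∠L = 83.10° − 208.31° = -125.21°

-125.2°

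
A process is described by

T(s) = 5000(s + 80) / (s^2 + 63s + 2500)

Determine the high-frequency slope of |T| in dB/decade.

-20 dB/decade

Each pole contributes −20 dB/decade at high frequency; each zero contributes +20 dB/decade.
Net: 1 zero(s) − 2 pole(s) → -20 dB/decade.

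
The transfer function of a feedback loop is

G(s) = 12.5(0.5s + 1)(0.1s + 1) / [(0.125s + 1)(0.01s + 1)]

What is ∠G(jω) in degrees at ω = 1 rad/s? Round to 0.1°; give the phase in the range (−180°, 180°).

24.6°

At ω = 1 rad/s:
zero (1 + j1·0.5) = 1 + j0.5 → |·| ≈ 1.118, ∠ ≈ 26.57°
zero (1 + j1·0.1) = 1 + j0.1 → |·| ≈ 1.005, ∠ ≈ 5.71°
pole (1 + j1·0.125) = 1 + j0.125 → |·| ≈ 1.0078, ∠ ≈ 7.13°
pole (1 + j1·0.01) = 1 + j0.01 → |·| ≈ 1, ∠ ≈ 0.57°
∠G = (26.57° + 5.71°) − (7.13° + 0.57°) = 24.58°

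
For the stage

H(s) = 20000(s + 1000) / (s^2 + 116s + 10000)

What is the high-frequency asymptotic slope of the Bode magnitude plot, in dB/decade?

Each pole contributes −20 dB/decade at high frequency; each zero contributes +20 dB/decade.
Net: 1 zero(s) − 2 pole(s) → -20 dB/decade.

-20 dB/decade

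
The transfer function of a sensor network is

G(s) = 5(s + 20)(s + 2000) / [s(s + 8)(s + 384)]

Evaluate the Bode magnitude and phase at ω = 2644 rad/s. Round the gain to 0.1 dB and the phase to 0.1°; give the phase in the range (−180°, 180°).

-52.6 dB, -119.1°

At s = jω = j2644:
zero (s+20): 20 + j2644 → |·| = √(20²+2644²) = √6991136 ≈ 2644.1, ∠ = arctan(2644/20) ≈ 89.57°
zero (s+2000): 2000 + j2644 → |·| = √(2000²+2644²) = √10990736 ≈ 3315.2, ∠ = arctan(2644/2000) ≈ 52.90°
pole (s+8): 8 + j2644 → |·| = √(8²+2644²) = √6990800 ≈ 2644, ∠ = arctan(2644/8) ≈ 89.83°
pole (s+384): 384 + j2644 → |·| = √(384²+2644²) = √7138192 ≈ 2671.7, ∠ = arctan(2644/384) ≈ 81.74°
pole at origin: |s| = 2644, ∠ = 90.00° (in denominator)
|G| = 5 · 8.7657e+06 / 1.8677e+10 ≈ 0.0023467
Gain = 20 log₁₀(0.0023467) ≈ -52.59 dB
∠G = 142.47° − 261.57° = -119.10°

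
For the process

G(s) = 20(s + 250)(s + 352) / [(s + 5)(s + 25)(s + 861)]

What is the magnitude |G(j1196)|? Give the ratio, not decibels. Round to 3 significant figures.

0.0144

At s = jω = j1196:
zero (s+250): 250 + j1196 → |·| = √(250²+1196²) = √1492916 ≈ 1221.8, ∠ = arctan(1196/250) ≈ 78.19°
zero (s+352): 352 + j1196 → |·| = √(352²+1196²) = √1554320 ≈ 1246.7, ∠ = arctan(1196/352) ≈ 73.60°
pole (s+5): 5 + j1196 → |·| = √(5²+1196²) = √1430441 ≈ 1196, ∠ = arctan(1196/5) ≈ 89.76°
pole (s+25): 25 + j1196 → |·| = √(25²+1196²) = √1431041 ≈ 1196.3, ∠ = arctan(1196/25) ≈ 88.80°
pole (s+861): 861 + j1196 → |·| = √(861²+1196²) = √2171737 ≈ 1473.7, ∠ = arctan(1196/861) ≈ 54.25°
|G| = 20 · 1.5232e+06 / 2.1085e+09 ≈ 0.014448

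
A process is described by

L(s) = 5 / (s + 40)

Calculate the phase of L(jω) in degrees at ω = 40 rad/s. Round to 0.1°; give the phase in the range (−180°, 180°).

Substitute s = j40:
Numerator: 5 = 5 + j0
Denominator: (j40) + 40 = 40 + j40
|N| = √(5² + 0²) ≈ 5, ∠N ≈ 0.00°
|D| = √(40² + 40²) ≈ 56.569, ∠D ≈ 45.00°
∠L = 0.00° − 45.00° = -45.00°

-45.0°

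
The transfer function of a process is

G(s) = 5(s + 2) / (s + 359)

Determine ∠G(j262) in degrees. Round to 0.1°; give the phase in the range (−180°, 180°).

53.4°

At s = jω = j262:
zero (s+2): 2 + j262 → |·| = √(2²+262²) = √68648 ≈ 262.01, ∠ = arctan(262/2) ≈ 89.56°
pole (s+359): 359 + j262 → |·| = √(359²+262²) = √197525 ≈ 444.44, ∠ = arctan(262/359) ≈ 36.12°
∠G = 89.56° − 36.12° = 53.44°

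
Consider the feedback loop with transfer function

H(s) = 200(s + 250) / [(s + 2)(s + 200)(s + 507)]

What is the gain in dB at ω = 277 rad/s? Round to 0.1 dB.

At s = jω = j277:
zero (s+250): 250 + j277 → |·| = √(250²+277²) = √139229 ≈ 373.13, ∠ = arctan(277/250) ≈ 47.93°
pole (s+2): 2 + j277 → |·| = √(2²+277²) = √76733 ≈ 277.01, ∠ = arctan(277/2) ≈ 89.59°
pole (s+200): 200 + j277 → |·| = √(200²+277²) = √116729 ≈ 341.66, ∠ = arctan(277/200) ≈ 54.17°
pole (s+507): 507 + j277 → |·| = √(507²+277²) = √333778 ≈ 577.74, ∠ = arctan(277/507) ≈ 28.65°
|H| = 200 · 373.13 / 5.4679e+07 ≈ 0.0013648
Gain = 20 log₁₀(0.0013648) ≈ -57.30 dB

-57.3 dB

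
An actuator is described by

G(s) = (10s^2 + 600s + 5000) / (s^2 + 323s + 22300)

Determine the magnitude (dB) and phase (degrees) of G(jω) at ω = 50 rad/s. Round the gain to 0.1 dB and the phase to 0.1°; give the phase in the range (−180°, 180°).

3.0 dB, 84.5°

Substitute s = j50:
Numerator: 10(j50)^2 + 600(j50) + 5000 = -20000 + j30000
Denominator: (j50)^2 + 323(j50) + 22300 = 19800 + j16150
|N| = √(20000² + 30000²) ≈ 36056, ∠N ≈ 123.69°
|D| = √(19800² + 16150²) ≈ 25551, ∠D ≈ 39.20°
|G| = 36056 / 25551 ≈ 1.4111
Gain = 20 log₁₀(1.4111) ≈ 2.99 dB
∠G = 123.69° − 39.20° = 84.49°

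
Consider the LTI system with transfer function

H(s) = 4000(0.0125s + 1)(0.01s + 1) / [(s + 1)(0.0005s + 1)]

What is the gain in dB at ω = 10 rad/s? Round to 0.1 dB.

At ω = 10 rad/s:
zero (1 + j10·0.0125) = 1 + j0.125 → |·| ≈ 1.0078, ∠ ≈ 7.13°
zero (1 + j10·0.01) = 1 + j0.1 → |·| ≈ 1.005, ∠ ≈ 5.71°
pole (1 + j10·1) = 1 + j10 → |·| ≈ 10.05, ∠ ≈ 84.29°
pole (1 + j10·0.0005) = 1 + j0.005 → |·| ≈ 1, ∠ ≈ 0.29°
|H| = 4000 · 1.0078 · 1.005 / (10.05 · 1) ≈ 403.12
Gain = 20 log₁₀(403.12) ≈ 52.11 dB

52.1 dB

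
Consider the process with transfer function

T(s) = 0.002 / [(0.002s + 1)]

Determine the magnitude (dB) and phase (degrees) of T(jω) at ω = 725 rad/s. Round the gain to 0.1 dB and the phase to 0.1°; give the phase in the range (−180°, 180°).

At ω = 725 rad/s:
pole (1 + j725·0.002) = 1 + j1.45 → |·| ≈ 1.7614, ∠ ≈ 55.41°
|T| = 0.002 · 1 / (1.7614) ≈ 0.0011355
Gain = 20 log₁₀(0.0011355) ≈ -58.90 dB
∠T = (0°) − (55.41°) = -55.41°

-58.9 dB, -55.4°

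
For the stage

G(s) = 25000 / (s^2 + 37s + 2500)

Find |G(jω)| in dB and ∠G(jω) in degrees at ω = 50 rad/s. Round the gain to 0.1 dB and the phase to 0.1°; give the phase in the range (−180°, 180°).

At s = jω = j50:
quadratic: (j50)² + 37·j50 + 2500 = 0 + j1850 → |·| ≈ 1850, ∠ ≈ 90.00°
|G| = 25000 / 1850 ≈ 13.514
Gain = 20 log₁₀(13.514) ≈ 22.62 dB
∠G = 0.00° − 90.00° = -90.00°

22.6 dB, -90.0°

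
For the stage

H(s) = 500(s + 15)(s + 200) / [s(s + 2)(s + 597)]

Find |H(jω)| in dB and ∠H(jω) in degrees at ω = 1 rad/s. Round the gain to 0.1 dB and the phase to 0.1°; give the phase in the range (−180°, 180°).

61.0 dB, -112.6°

At s = jω = j1:
zero (s+15): 15 + j1 → |·| = √(15²+1²) = √226 ≈ 15.033, ∠ = arctan(1/15) ≈ 3.81°
zero (s+200): 200 + j1 → |·| = √(200²+1²) = √40001 ≈ 200, ∠ = arctan(1/200) ≈ 0.29°
pole (s+2): 2 + j1 → |·| = √(2²+1²) = √5 ≈ 2.2361, ∠ = arctan(1/2) ≈ 26.57°
pole (s+597): 597 + j1 → |·| = √(597²+1²) = √356410 ≈ 597, ∠ = arctan(1/597) ≈ 0.10°
pole at origin: |s| = 1, ∠ = 90.00° (in denominator)
|H| = 500 · 3006.6 / 1335 ≈ 1126.1
Gain = 20 log₁₀(1126.1) ≈ 61.03 dB
∠H = 4.10° − 116.67° = -112.57°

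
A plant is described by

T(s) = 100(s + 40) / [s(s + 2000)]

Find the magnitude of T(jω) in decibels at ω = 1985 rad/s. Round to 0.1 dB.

At s = jω = j1985:
zero (s+40): 40 + j1985 → |·| = √(40²+1985²) = √3941825 ≈ 1985.4, ∠ = arctan(1985/40) ≈ 88.85°
pole (s+2000): 2000 + j1985 → |·| = √(2000²+1985²) = √7940225 ≈ 2817.8, ∠ = arctan(1985/2000) ≈ 44.78°
pole at origin: |s| = 1985, ∠ = 90.00° (in denominator)
|T| = 100 · 1985.4 / 5.5933e+06 ≈ 0.035496
Gain = 20 log₁₀(0.035496) ≈ -29.00 dB

-29.0 dB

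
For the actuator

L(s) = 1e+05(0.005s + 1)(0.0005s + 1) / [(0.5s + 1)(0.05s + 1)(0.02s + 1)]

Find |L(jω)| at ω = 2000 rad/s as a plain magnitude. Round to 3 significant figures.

At ω = 2000 rad/s:
zero (1 + j2000·0.005) = 1 + j10 → |·| ≈ 10.05, ∠ ≈ 84.29°
zero (1 + j2000·0.0005) = 1 + j1 → |·| ≈ 1.4142, ∠ ≈ 45.00°
pole (1 + j2000·0.5) = 1 + j1000 → |·| ≈ 1000, ∠ ≈ 89.94°
pole (1 + j2000·0.05) = 1 + j100 → |·| ≈ 100, ∠ ≈ 89.43°
pole (1 + j2000·0.02) = 1 + j40 → |·| ≈ 40.012, ∠ ≈ 88.57°
|L| = 1e+05 · 10.05 · 1.4142 / (1000 · 100 · 40.012) ≈ 0.35521

0.355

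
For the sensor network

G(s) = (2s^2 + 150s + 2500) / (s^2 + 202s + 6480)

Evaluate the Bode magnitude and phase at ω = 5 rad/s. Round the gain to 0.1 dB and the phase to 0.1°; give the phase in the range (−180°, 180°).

-8.1 dB, 8.1°

Substitute s = j5:
Numerator: 2(j5)^2 + 150(j5) + 2500 = 2450 + j750
Denominator: (j5)^2 + 202(j5) + 6480 = 6455 + j1010
|N| = √(2450² + 750²) ≈ 2562.2, ∠N ≈ 17.02°
|D| = √(6455² + 1010²) ≈ 6533.5, ∠D ≈ 8.89°
|G| = 2562.2 / 6533.5 ≈ 0.39216
Gain = 20 log₁₀(0.39216) ≈ -8.13 dB
∠G = 17.02° − 8.89° = 8.13°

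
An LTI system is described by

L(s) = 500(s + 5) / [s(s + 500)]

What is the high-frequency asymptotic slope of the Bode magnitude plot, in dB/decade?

-20 dB/decade

Each pole contributes −20 dB/decade at high frequency; each zero contributes +20 dB/decade.
Net: 1 zero(s) − 2 pole(s) → -20 dB/decade.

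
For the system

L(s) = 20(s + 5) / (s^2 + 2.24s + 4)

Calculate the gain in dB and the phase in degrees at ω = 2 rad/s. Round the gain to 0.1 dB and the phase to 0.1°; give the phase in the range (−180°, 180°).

At s = jω = j2:
zero (s+5): 5 + j2 → |·| = √(5²+2²) = √29 ≈ 5.3852, ∠ = arctan(2/5) ≈ 21.80°
quadratic: (j2)² + 2.24·j2 + 4 = 0 + j4.48 → |·| ≈ 4.48, ∠ ≈ 90.00°
|L| = 20 · 5.3852 / 4.48 ≈ 24.041
Gain = 20 log₁₀(24.041) ≈ 27.62 dB
∠L = 21.80° − 90.00° = -68.20°

27.6 dB, -68.2°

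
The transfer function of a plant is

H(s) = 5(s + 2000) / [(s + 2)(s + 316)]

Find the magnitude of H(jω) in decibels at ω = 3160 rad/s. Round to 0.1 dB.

At s = jω = j3160:
zero (s+2000): 2000 + j3160 → |·| = √(2000²+3160²) = √13985600 ≈ 3739.7, ∠ = arctan(3160/2000) ≈ 57.67°
pole (s+2): 2 + j3160 → |·| = √(2²+3160²) = √9985604 ≈ 3160, ∠ = arctan(3160/2) ≈ 89.96°
pole (s+316): 316 + j3160 → |·| = √(316²+3160²) = √10085456 ≈ 3175.8, ∠ = arctan(3160/316) ≈ 84.29°
|H| = 5 · 3739.7 / 1.0036e+07 ≈ 0.0018631
Gain = 20 log₁₀(0.0018631) ≈ -54.60 dB

-54.6 dB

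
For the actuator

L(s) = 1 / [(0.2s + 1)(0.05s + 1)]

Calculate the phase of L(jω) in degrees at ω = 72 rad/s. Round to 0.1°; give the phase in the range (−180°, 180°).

At ω = 72 rad/s:
pole (1 + j72·0.2) = 1 + j14.4 → |·| ≈ 14.435, ∠ ≈ 86.03°
pole (1 + j72·0.05) = 1 + j3.6 → |·| ≈ 3.7363, ∠ ≈ 74.48°
∠L = (0°) − (86.03° + 74.48°) = -160.51°

-160.5°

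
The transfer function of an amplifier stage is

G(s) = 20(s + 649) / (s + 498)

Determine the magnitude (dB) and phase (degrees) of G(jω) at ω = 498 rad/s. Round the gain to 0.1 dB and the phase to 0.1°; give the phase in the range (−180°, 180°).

27.3 dB, -7.5°

At s = jω = j498:
zero (s+649): 649 + j498 → |·| = √(649²+498²) = √669205 ≈ 818.05, ∠ = arctan(498/649) ≈ 37.50°
pole (s+498): 498 + j498 → |·| = √(498²+498²) = √496008 ≈ 704.28, ∠ = arctan(498/498) ≈ 45.00°
|G| = 20 · 818.05 / 704.28 ≈ 23.231
Gain = 20 log₁₀(23.231) ≈ 27.32 dB
∠G = 37.50° − 45.00° = -7.50°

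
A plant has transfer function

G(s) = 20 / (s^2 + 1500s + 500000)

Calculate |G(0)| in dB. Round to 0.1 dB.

G(0) = 20 / 500000 = 4e-05
20 log₁₀(4e-05) ≈ -87.96 dB

-88.0 dB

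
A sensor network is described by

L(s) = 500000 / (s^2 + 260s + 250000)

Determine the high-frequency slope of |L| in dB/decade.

Each pole contributes −20 dB/decade at high frequency; each zero contributes +20 dB/decade.
Net: 0 zero(s) − 2 pole(s) → -40 dB/decade.

-40 dB/decade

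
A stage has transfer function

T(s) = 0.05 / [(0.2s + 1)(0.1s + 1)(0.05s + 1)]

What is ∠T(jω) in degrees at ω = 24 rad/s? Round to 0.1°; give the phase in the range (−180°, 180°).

164.2°

At ω = 24 rad/s:
pole (1 + j24·0.2) = 1 + j4.8 → |·| ≈ 4.9031, ∠ ≈ 78.23°
pole (1 + j24·0.1) = 1 + j2.4 → |·| ≈ 2.6, ∠ ≈ 67.38°
pole (1 + j24·0.05) = 1 + j1.2 → |·| ≈ 1.562, ∠ ≈ 50.19°
∠T = (0°) − (78.23° + 67.38° + 50.19°) = -195.80° ≡ 164.20° (principal value)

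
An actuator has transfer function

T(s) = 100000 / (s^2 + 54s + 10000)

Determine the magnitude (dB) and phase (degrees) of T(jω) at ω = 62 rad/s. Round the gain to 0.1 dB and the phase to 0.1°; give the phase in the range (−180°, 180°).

23.1 dB, -28.5°

At s = jω = j62:
quadratic: (j62)² + 54·j62 + 10000 = 6156 + j3348 → |·| ≈ 7007.5, ∠ ≈ 28.54°
|T| = 100000 / 7007.5 ≈ 14.27
Gain = 20 log₁₀(14.27) ≈ 23.09 dB
∠T = 0.00° − 28.54° = -28.54°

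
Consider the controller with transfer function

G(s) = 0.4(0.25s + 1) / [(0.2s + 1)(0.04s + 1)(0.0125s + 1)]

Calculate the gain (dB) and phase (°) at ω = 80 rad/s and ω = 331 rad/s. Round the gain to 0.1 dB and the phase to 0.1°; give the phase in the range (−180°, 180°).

ω = 80: -19.5 dB, -116.9°; ω = 331: -41.1 dB, -161.9°

At ω = 80 rad/s:
zero (1 + j80·0.25) = 1 + j20 → |·| ≈ 20.025, ∠ ≈ 87.14°
pole (1 + j80·0.2) = 1 + j16 → |·| ≈ 16.031, ∠ ≈ 86.42°
pole (1 + j80·0.04) = 1 + j3.2 → |·| ≈ 3.3526, ∠ ≈ 72.65°
pole (1 + j80·0.0125) = 1 + j1 → |·| ≈ 1.4142, ∠ ≈ 45.00°
|G| = 0.4 · 20.025 / (16.031 · 3.3526 · 1.4142) ≈ 0.10539
Gain = 20 log₁₀(0.10539) ≈ -19.54 dB
∠G = (87.14°) − (86.42° + 72.65° + 45.00°) = -116.93°

At ω = 331 rad/s:
zero (1 + j331·0.25) = 1 + j82.75 → |·| ≈ 82.756, ∠ ≈ 89.31°
pole (1 + j331·0.2) = 1 + j66.2 → |·| ≈ 66.208, ∠ ≈ 89.13°
pole (1 + j331·0.04) = 1 + j13.24 → |·| ≈ 13.278, ∠ ≈ 85.68°
pole (1 + j331·0.0125) = 1 + j4.1375 → |·| ≈ 4.2566, ∠ ≈ 76.41°
|G| = 0.4 · 82.756 / (66.208 · 13.278 · 4.2566) ≈ 0.0088461
Gain = 20 log₁₀(0.0088461) ≈ -41.06 dB
∠G = (89.31°) − (89.13° + 85.68° + 76.41°) = -161.91°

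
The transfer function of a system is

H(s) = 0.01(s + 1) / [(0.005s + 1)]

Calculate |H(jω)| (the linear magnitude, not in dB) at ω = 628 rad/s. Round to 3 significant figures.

1.91

At ω = 628 rad/s:
zero (1 + j628·1) = 1 + j628 → |·| ≈ 628, ∠ ≈ 89.91°
pole (1 + j628·0.005) = 1 + j3.14 → |·| ≈ 3.2954, ∠ ≈ 72.33°
|H| = 0.01 · 628 / (3.2954) ≈ 1.9057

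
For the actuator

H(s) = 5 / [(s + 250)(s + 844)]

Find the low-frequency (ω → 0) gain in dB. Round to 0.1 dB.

H(0) = 5 / (250·844) ≈ 2.3697e-05
20 log₁₀(2.3697e-05) ≈ -92.51 dB

-92.5 dB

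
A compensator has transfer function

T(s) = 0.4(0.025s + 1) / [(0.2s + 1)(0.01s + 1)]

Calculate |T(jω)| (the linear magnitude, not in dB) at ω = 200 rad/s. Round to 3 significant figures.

0.0228

At ω = 200 rad/s:
zero (1 + j200·0.025) = 1 + j5 → |·| ≈ 5.099, ∠ ≈ 78.69°
pole (1 + j200·0.2) = 1 + j40 → |·| ≈ 40.012, ∠ ≈ 88.57°
pole (1 + j200·0.01) = 1 + j2 → |·| ≈ 2.2361, ∠ ≈ 63.43°
|T| = 0.4 · 5.099 / (40.012 · 2.2361) ≈ 0.022796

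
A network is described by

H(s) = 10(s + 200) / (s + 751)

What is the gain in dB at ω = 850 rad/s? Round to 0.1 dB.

At s = jω = j850:
zero (s+200): 200 + j850 → |·| = √(200²+850²) = √762500 ≈ 873.21, ∠ = arctan(850/200) ≈ 76.76°
pole (s+751): 751 + j850 → |·| = √(751²+850²) = √1286501 ≈ 1134.2, ∠ = arctan(850/751) ≈ 48.54°
|H| = 10 · 873.21 / 1134.2 ≈ 7.6989
Gain = 20 log₁₀(7.6989) ≈ 17.73 dB

17.7 dB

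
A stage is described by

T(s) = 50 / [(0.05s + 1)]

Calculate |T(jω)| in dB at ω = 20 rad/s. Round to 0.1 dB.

At ω = 20 rad/s:
pole (1 + j20·0.05) = 1 + j1 → |·| ≈ 1.4142, ∠ ≈ 45.00°
|T| = 50 · 1 / (1.4142) ≈ 35.356
Gain = 20 log₁₀(35.356) ≈ 30.97 dB

31.0 dB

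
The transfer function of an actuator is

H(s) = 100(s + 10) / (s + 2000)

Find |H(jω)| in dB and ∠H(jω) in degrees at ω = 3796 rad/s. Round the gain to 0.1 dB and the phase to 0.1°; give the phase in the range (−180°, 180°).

38.9 dB, 27.6°

At s = jω = j3796:
zero (s+10): 10 + j3796 → |·| = √(10²+3796²) = √14409716 ≈ 3796, ∠ = arctan(3796/10) ≈ 89.85°
pole (s+2000): 2000 + j3796 → |·| = √(2000²+3796²) = √18409616 ≈ 4290.6, ∠ = arctan(3796/2000) ≈ 62.22°
|H| = 100 · 3796 / 4290.6 ≈ 88.472
Gain = 20 log₁₀(88.472) ≈ 38.94 dB
∠H = 89.85° − 62.22° = 27.63°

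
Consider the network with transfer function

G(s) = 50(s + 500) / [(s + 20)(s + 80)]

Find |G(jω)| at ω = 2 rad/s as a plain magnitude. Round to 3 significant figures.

At s = jω = j2:
zero (s+500): 500 + j2 → |·| = √(500²+2²) = √250004 ≈ 500, ∠ = arctan(2/500) ≈ 0.23°
pole (s+20): 20 + j2 → |·| = √(20²+2²) = √404 ≈ 20.1, ∠ = arctan(2/20) ≈ 5.71°
pole (s+80): 80 + j2 → |·| = √(80²+2²) = √6404 ≈ 80.025, ∠ = arctan(2/80) ≈ 1.43°
|G| = 50 · 500 / 1608.5 ≈ 15.542

15.5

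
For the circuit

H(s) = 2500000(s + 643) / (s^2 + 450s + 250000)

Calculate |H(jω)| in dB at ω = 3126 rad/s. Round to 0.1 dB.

At s = jω = j3126:
zero (s+643): 643 + j3126 → |·| = √(643²+3126²) = √10185325 ≈ 3191.4, ∠ = arctan(3126/643) ≈ 78.38°
quadratic: (j3126)² + 450·j3126 + 250000 = -9521876 + j1406700 → |·| ≈ 9.6252e+06, ∠ ≈ 171.60°
|H| = 2500000 · 3191.4 / 9.6252e+06 ≈ 828.92
Gain = 20 log₁₀(828.92) ≈ 58.37 dB

58.4 dB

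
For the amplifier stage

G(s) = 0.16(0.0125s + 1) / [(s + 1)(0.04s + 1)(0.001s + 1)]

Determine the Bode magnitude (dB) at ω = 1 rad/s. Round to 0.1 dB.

At ω = 1 rad/s:
zero (1 + j1·0.0125) = 1 + j0.0125 → |·| ≈ 1.0001, ∠ ≈ 0.72°
pole (1 + j1·1) = 1 + j1 → |·| ≈ 1.4142, ∠ ≈ 45.00°
pole (1 + j1·0.04) = 1 + j0.04 → |·| ≈ 1.0008, ∠ ≈ 2.29°
pole (1 + j1·0.001) = 1 + j0.001 → |·| ≈ 1, ∠ ≈ 0.06°
|G| = 0.16 · 1.0001 / (1.4142 · 1.0008 · 1) ≈ 0.11306
Gain = 20 log₁₀(0.11306) ≈ -18.93 dB

-18.9 dB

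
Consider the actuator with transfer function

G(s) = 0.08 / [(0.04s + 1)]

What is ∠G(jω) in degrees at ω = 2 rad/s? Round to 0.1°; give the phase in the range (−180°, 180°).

At ω = 2 rad/s:
pole (1 + j2·0.04) = 1 + j0.08 → |·| ≈ 1.0032, ∠ ≈ 4.57°
∠G = (0°) − (4.57°) = -4.57°

-4.6°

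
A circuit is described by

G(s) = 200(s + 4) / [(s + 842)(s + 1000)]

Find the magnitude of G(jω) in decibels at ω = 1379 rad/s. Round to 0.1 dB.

-20.0 dB

At s = jω = j1379:
zero (s+4): 4 + j1379 → |·| = √(4²+1379²) = √1901657 ≈ 1379, ∠ = arctan(1379/4) ≈ 89.83°
pole (s+842): 842 + j1379 → |·| = √(842²+1379²) = √2610605 ≈ 1615.7, ∠ = arctan(1379/842) ≈ 58.59°
pole (s+1000): 1000 + j1379 → |·| = √(1000²+1379²) = √2901641 ≈ 1703.4, ∠ = arctan(1379/1000) ≈ 54.05°
|G| = 200 · 1379 / 2.7522e+06 ≈ 0.10021
Gain = 20 log₁₀(0.10021) ≈ -19.98 dB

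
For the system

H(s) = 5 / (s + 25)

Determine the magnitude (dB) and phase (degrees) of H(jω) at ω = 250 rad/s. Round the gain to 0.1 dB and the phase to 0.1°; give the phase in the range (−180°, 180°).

At s = jω = j250:
pole (s+25): 25 + j250 → |·| = √(25²+250²) = √63125 ≈ 251.25, ∠ = arctan(250/25) ≈ 84.29°
|H| = 5 / 251.25 ≈ 0.0199
Gain = 20 log₁₀(0.0199) ≈ -34.02 dB
∠H = 0.00° − 84.29° = -84.29°

-34.0 dB, -84.3°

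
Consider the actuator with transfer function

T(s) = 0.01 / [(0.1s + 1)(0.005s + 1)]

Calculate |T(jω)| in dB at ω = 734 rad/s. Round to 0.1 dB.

At ω = 734 rad/s:
pole (1 + j734·0.1) = 1 + j73.4 → |·| ≈ 73.407, ∠ ≈ 89.22°
pole (1 + j734·0.005) = 1 + j3.67 → |·| ≈ 3.8038, ∠ ≈ 74.76°
|T| = 0.01 · 1 / (73.407 · 3.8038) ≈ 3.5813e-05
Gain = 20 log₁₀(3.5813e-05) ≈ -88.92 dB

-88.9 dB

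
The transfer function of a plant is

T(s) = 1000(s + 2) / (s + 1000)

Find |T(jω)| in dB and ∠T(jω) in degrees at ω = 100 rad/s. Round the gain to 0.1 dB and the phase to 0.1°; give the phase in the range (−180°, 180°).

At s = jω = j100:
zero (s+2): 2 + j100 → |·| = √(2²+100²) = √10004 ≈ 100.02, ∠ = arctan(100/2) ≈ 88.85°
pole (s+1000): 1000 + j100 → |·| = √(1000²+100²) = √1010000 ≈ 1005, ∠ = arctan(100/1000) ≈ 5.71°
|T| = 1000 · 100.02 / 1005 ≈ 99.522
Gain = 20 log₁₀(99.522) ≈ 39.96 dB
∠T = 88.85° − 5.71° = 83.14°

40.0 dB, 83.1°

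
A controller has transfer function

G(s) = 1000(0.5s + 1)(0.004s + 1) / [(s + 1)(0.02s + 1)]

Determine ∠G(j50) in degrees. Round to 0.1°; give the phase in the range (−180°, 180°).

At ω = 50 rad/s:
zero (1 + j50·0.5) = 1 + j25 → |·| ≈ 25.02, ∠ ≈ 87.71°
zero (1 + j50·0.004) = 1 + j0.2 → |·| ≈ 1.0198, ∠ ≈ 11.31°
pole (1 + j50·1) = 1 + j50 → |·| ≈ 50.01, ∠ ≈ 88.85°
pole (1 + j50·0.02) = 1 + j1 → |·| ≈ 1.4142, ∠ ≈ 45.00°
∠G = (87.71° + 11.31°) − (88.85° + 45.00°) = -34.83°

-34.8°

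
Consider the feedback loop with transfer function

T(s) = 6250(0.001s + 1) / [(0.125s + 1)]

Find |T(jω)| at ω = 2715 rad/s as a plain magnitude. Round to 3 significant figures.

53.3

At ω = 2715 rad/s:
zero (1 + j2715·0.001) = 1 + j2.715 → |·| ≈ 2.8933, ∠ ≈ 69.78°
pole (1 + j2715·0.125) = 1 + j339.375 → |·| ≈ 339.38, ∠ ≈ 89.83°
|T| = 6250 · 2.8933 / (339.38) ≈ 53.283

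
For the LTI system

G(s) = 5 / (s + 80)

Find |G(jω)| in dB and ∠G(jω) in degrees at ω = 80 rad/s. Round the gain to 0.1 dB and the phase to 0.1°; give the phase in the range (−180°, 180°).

-27.1 dB, -45.0°

At s = jω = j80:
pole (s+80): 80 + j80 → |·| = √(80²+80²) = √12800 ≈ 113.14, ∠ = arctan(80/80) ≈ 45.00°
|G| = 5 / 113.14 ≈ 0.044193
Gain = 20 log₁₀(0.044193) ≈ -27.09 dB
∠G = 0.00° − 45.00° = -45.00°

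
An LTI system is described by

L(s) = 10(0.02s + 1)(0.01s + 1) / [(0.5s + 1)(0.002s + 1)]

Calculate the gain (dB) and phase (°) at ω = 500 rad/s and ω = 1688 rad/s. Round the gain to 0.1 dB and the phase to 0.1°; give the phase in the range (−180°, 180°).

At ω = 500 rad/s:
zero (1 + j500·0.02) = 1 + j10 → |·| ≈ 10.05, ∠ ≈ 84.29°
zero (1 + j500·0.01) = 1 + j5 → |·| ≈ 5.099, ∠ ≈ 78.69°
pole (1 + j500·0.5) = 1 + j250 → |·| ≈ 250, ∠ ≈ 89.77°
pole (1 + j500·0.002) = 1 + j1 → |·| ≈ 1.4142, ∠ ≈ 45.00°
|L| = 10 · 10.05 · 5.099 / (250 · 1.4142) ≈ 1.4494
Gain = 20 log₁₀(1.4494) ≈ 3.22 dB
∠L = (84.29° + 78.69°) − (89.77° + 45.00°) = 28.21°

At ω = 1688 rad/s:
zero (1 + j1688·0.02) = 1 + j33.76 → |·| ≈ 33.775, ∠ ≈ 88.30°
zero (1 + j1688·0.01) = 1 + j16.88 → |·| ≈ 16.91, ∠ ≈ 86.61°
pole (1 + j1688·0.5) = 1 + j844 → |·| ≈ 844, ∠ ≈ 89.93°
pole (1 + j1688·0.002) = 1 + j3.376 → |·| ≈ 3.521, ∠ ≈ 73.50°
|L| = 10 · 33.775 · 16.91 / (844 · 3.521) ≈ 1.9219
Gain = 20 log₁₀(1.9219) ≈ 5.67 dB
∠L = (88.30° + 86.61°) − (89.93° + 73.50°) = 11.48°

ω = 500: 3.2 dB, 28.2°; ω = 1688: 5.7 dB, 11.5°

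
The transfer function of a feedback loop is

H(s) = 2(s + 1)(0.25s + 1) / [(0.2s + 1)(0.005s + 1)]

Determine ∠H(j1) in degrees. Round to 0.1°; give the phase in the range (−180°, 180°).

At ω = 1 rad/s:
zero (1 + j1·1) = 1 + j1 → |·| ≈ 1.4142, ∠ ≈ 45.00°
zero (1 + j1·0.25) = 1 + j0.25 → |·| ≈ 1.0308, ∠ ≈ 14.04°
pole (1 + j1·0.2) = 1 + j0.2 → |·| ≈ 1.0198, ∠ ≈ 11.31°
pole (1 + j1·0.005) = 1 + j0.005 → |·| ≈ 1, ∠ ≈ 0.29°
∠H = (45.00° + 14.04°) − (11.31° + 0.29°) = 47.44°

47.4°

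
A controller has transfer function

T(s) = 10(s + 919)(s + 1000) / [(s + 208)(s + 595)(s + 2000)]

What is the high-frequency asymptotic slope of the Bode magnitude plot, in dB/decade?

Each pole contributes −20 dB/decade at high frequency; each zero contributes +20 dB/decade.
Net: 2 zero(s) − 3 pole(s) → -20 dB/decade.

-20 dB/decade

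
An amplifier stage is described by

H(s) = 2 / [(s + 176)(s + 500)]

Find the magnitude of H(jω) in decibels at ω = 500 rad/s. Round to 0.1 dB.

-105.5 dB

At s = jω = j500:
pole (s+176): 176 + j500 → |·| = √(176²+500²) = √280976 ≈ 530.07, ∠ = arctan(500/176) ≈ 70.61°
pole (s+500): 500 + j500 → |·| = √(500²+500²) = √500000 ≈ 707.11, ∠ = arctan(500/500) ≈ 45.00°
|H| = 2 / 3.7482e+05 ≈ 5.3359e-06
Gain = 20 log₁₀(5.3359e-06) ≈ -105.46 dB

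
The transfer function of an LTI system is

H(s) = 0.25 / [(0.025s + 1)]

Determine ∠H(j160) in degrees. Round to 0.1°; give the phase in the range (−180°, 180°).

At ω = 160 rad/s:
pole (1 + j160·0.025) = 1 + j4 → |·| ≈ 4.1231, ∠ ≈ 75.96°
∠H = (0°) − (75.96°) = -75.96°

-76.0°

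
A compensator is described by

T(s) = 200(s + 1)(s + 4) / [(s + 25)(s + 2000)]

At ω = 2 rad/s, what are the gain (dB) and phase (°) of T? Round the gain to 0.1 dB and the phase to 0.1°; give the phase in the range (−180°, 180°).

-28.0 dB, 85.4°

At s = jω = j2:
zero (s+1): 1 + j2 → |·| = √(1²+2²) = √5 ≈ 2.2361, ∠ = arctan(2/1) ≈ 63.43°
zero (s+4): 4 + j2 → |·| = √(4²+2²) = √20 ≈ 4.4721, ∠ = arctan(2/4) ≈ 26.57°
pole (s+25): 25 + j2 → |·| = √(25²+2²) = √629 ≈ 25.08, ∠ = arctan(2/25) ≈ 4.57°
pole (s+2000): 2000 + j2 → |·| = √(2000²+2²) = √4000004 ≈ 2000, ∠ = arctan(2/2000) ≈ 0.06°
|T| = 200 · 10 / 50160 ≈ 0.039872
Gain = 20 log₁₀(0.039872) ≈ -27.99 dB
∠T = 90.00° − 4.63° = 85.37°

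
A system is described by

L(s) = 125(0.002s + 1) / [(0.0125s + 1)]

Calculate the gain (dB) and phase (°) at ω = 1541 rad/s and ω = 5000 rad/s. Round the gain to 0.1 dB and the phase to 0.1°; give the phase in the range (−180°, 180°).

At ω = 1541 rad/s:
zero (1 + j1541·0.002) = 1 + j3.082 → |·| ≈ 3.2402, ∠ ≈ 72.02°
pole (1 + j1541·0.0125) = 1 + j19.2625 → |·| ≈ 19.288, ∠ ≈ 87.03°
|L| = 125 · 3.2402 / (19.288) ≈ 20.999
Gain = 20 log₁₀(20.999) ≈ 26.44 dB
∠L = (72.02°) − (87.03°) = -15.01°

At ω = 5000 rad/s:
zero (1 + j5000·0.002) = 1 + j10 → |·| ≈ 10.05, ∠ ≈ 84.29°
pole (1 + j5000·0.0125) = 1 + j62.5 → |·| ≈ 62.508, ∠ ≈ 89.08°
|L| = 125 · 10.05 / (62.508) ≈ 20.097
Gain = 20 log₁₀(20.097) ≈ 26.06 dB
∠L = (84.29°) − (89.08°) = -4.79°

ω = 1541: 26.4 dB, -15.0°; ω = 5000: 26.1 dB, -4.8°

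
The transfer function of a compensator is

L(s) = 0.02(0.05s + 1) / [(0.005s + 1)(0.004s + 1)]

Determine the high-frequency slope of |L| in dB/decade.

Each pole contributes −20 dB/decade at high frequency; each zero contributes +20 dB/decade.
Net: 1 zero(s) − 2 pole(s) → -20 dB/decade.

-20 dB/decade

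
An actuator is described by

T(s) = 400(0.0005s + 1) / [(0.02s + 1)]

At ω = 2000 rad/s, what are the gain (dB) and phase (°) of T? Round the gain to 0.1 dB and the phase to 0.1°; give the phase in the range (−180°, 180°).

At ω = 2000 rad/s:
zero (1 + j2000·0.0005) = 1 + j1 → |·| ≈ 1.4142, ∠ ≈ 45.00°
pole (1 + j2000·0.02) = 1 + j40 → |·| ≈ 40.012, ∠ ≈ 88.57°
|T| = 400 · 1.4142 / (40.012) ≈ 14.138
Gain = 20 log₁₀(14.138) ≈ 23.01 dB
∠T = (45.00°) − (88.57°) = -43.57°

23.0 dB, -43.6°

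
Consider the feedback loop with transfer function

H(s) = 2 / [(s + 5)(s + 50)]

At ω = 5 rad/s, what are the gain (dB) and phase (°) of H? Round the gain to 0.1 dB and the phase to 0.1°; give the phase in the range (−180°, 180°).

At s = jω = j5:
pole (s+5): 5 + j5 → |·| = √(5²+5²) = √50 ≈ 7.0711, ∠ = arctan(5/5) ≈ 45.00°
pole (s+50): 50 + j5 → |·| = √(50²+5²) = √2525 ≈ 50.249, ∠ = arctan(5/50) ≈ 5.71°
|H| = 2 / 355.32 ≈ 0.0056287
Gain = 20 log₁₀(0.0056287) ≈ -44.99 dB
∠H = 0.00° − 50.71° = -50.71°

-45.0 dB, -50.7°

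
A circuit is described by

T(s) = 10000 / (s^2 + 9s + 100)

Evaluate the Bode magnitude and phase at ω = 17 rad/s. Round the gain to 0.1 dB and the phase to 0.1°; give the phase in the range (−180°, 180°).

At s = jω = j17:
quadratic: (j17)² + 9·j17 + 100 = -189 + j153 → |·| ≈ 243.17, ∠ ≈ 141.01°
|T| = 10000 / 243.17 ≈ 41.123
Gain = 20 log₁₀(41.123) ≈ 32.28 dB
∠T = 0.00° − 141.01° = -141.01°

32.3 dB, -141.0°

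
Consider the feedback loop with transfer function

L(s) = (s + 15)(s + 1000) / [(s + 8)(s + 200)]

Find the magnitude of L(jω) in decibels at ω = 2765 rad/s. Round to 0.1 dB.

0.5 dB

At s = jω = j2765:
zero (s+15): 15 + j2765 → |·| = √(15²+2765²) = √7645450 ≈ 2765, ∠ = arctan(2765/15) ≈ 89.69°
zero (s+1000): 1000 + j2765 → |·| = √(1000²+2765²) = √8645225 ≈ 2940.3, ∠ = arctan(2765/1000) ≈ 70.12°
pole (s+8): 8 + j2765 → |·| = √(8²+2765²) = √7645289 ≈ 2765, ∠ = arctan(2765/8) ≈ 89.83°
pole (s+200): 200 + j2765 → |·| = √(200²+2765²) = √7685225 ≈ 2772.2, ∠ = arctan(2765/200) ≈ 85.86°
|L| = 1 · 8.1299e+06 / 7.6651e+06 ≈ 1.0606
Gain = 20 log₁₀(1.0606) ≈ 0.51 dB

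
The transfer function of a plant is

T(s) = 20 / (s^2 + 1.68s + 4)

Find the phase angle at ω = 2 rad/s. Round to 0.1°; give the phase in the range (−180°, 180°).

At s = jω = j2:
quadratic: (j2)² + 1.68·j2 + 4 = 0 + j3.36 → |·| ≈ 3.36, ∠ ≈ 90.00°
∠T = 0.00° − 90.00° = -90.00°

-90.0°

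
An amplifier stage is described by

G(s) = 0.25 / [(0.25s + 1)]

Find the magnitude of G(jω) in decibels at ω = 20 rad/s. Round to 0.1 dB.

-26.2 dB

At ω = 20 rad/s:
pole (1 + j20·0.25) = 1 + j5 → |·| ≈ 5.099, ∠ ≈ 78.69°
|G| = 0.25 · 1 / (5.099) ≈ 0.049029
Gain = 20 log₁₀(0.049029) ≈ -26.19 dB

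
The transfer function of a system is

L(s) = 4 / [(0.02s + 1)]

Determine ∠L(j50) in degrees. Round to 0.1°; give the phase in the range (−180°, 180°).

-45.0°

At ω = 50 rad/s:
pole (1 + j50·0.02) = 1 + j1 → |·| ≈ 1.4142, ∠ ≈ 45.00°
∠L = (0°) − (45.00°) = -45.00°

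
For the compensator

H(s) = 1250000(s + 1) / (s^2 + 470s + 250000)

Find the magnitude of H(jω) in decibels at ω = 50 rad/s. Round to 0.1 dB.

At s = jω = j50:
zero (s+1): 1 + j50 → |·| = √(1²+50²) = √2501 ≈ 50.01, ∠ = arctan(50/1) ≈ 88.85°
quadratic: (j50)² + 470·j50 + 250000 = 247500 + j23500 → |·| ≈ 2.4861e+05, ∠ ≈ 5.42°
|H| = 1250000 · 50.01 / 2.4861e+05 ≈ 251.45
Gain = 20 log₁₀(251.45) ≈ 48.01 dB

48.0 dB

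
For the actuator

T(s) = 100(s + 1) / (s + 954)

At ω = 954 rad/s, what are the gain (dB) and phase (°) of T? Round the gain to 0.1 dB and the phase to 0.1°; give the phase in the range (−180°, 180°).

37.0 dB, 44.9°

At s = jω = j954:
zero (s+1): 1 + j954 → |·| = √(1²+954²) = √910117 ≈ 954, ∠ = arctan(954/1) ≈ 89.94°
pole (s+954): 954 + j954 → |·| = √(954²+954²) = √1820232 ≈ 1349.2, ∠ = arctan(954/954) ≈ 45.00°
|T| = 100 · 954 / 1349.2 ≈ 70.709
Gain = 20 log₁₀(70.709) ≈ 36.99 dB
∠T = 89.94° − 45.00° = 44.94°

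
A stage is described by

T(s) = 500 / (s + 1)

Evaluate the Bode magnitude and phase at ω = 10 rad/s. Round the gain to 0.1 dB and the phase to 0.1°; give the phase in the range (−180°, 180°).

At s = jω = j10:
pole (s+1): 1 + j10 → |·| = √(1²+10²) = √101 ≈ 10.05, ∠ = arctan(10/1) ≈ 84.29°
|T| = 500 / 10.05 ≈ 49.751
Gain = 20 log₁₀(49.751) ≈ 33.94 dB
∠T = 0.00° − 84.29° = -84.29°

33.9 dB, -84.3°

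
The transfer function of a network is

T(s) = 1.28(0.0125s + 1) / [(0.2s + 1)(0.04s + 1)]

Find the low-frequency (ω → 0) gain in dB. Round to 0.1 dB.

2.1 dB

T(0) = 1.28 · 1 / 1 = 1.28
20 log₁₀(1.28) ≈ 2.14 dB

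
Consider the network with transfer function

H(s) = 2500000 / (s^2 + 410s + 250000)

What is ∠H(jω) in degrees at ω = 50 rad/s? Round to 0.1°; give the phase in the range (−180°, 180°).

-4.7°

At s = jω = j50:
quadratic: (j50)² + 410·j50 + 250000 = 247500 + j20500 → |·| ≈ 2.4835e+05, ∠ ≈ 4.73°
∠H = 0.00° − 4.73° = -4.73°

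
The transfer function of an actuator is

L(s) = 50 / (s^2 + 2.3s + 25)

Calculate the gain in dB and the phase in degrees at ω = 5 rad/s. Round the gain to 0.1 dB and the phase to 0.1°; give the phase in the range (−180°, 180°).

At s = jω = j5:
quadratic: (j5)² + 2.3·j5 + 25 = 0 + j11.5 → |·| ≈ 11.5, ∠ ≈ 90.00°
|L| = 50 / 11.5 ≈ 4.3478
Gain = 20 log₁₀(4.3478) ≈ 12.77 dB
∠L = 0.00° − 90.00° = -90.00°

12.8 dB, -90.0°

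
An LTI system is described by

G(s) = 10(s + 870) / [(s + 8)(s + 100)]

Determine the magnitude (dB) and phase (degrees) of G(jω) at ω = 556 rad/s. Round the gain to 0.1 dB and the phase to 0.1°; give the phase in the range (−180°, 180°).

At s = jω = j556:
zero (s+870): 870 + j556 → |·| = √(870²+556²) = √1066036 ≈ 1032.5, ∠ = arctan(556/870) ≈ 32.58°
pole (s+8): 8 + j556 → |·| = √(8²+556²) = √309200 ≈ 556.06, ∠ = arctan(556/8) ≈ 89.18°
pole (s+100): 100 + j556 → |·| = √(100²+556²) = √319136 ≈ 564.92, ∠ = arctan(556/100) ≈ 79.80°
|G| = 10 · 1032.5 / 3.1413e+05 ≈ 0.032869
Gain = 20 log₁₀(0.032869) ≈ -29.66 dB
∠G = 32.58° − 168.98° = -136.40°

-29.7 dB, -136.4°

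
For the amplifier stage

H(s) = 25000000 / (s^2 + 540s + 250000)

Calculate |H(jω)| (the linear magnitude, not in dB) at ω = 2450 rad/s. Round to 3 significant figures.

4.24

At s = jω = j2450:
quadratic: (j2450)² + 540·j2450 + 250000 = -5752500 + j1323000 → |·| ≈ 5.9027e+06, ∠ ≈ 167.05°
|H| = 25000000 / 5.9027e+06 ≈ 4.2353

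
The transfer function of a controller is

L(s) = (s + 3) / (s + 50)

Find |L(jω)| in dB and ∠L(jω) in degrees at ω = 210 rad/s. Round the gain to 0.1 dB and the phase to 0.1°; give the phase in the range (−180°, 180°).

-0.2 dB, 12.6°

At s = jω = j210:
zero (s+3): 3 + j210 → |·| = √(3²+210²) = √44109 ≈ 210.02, ∠ = arctan(210/3) ≈ 89.18°
pole (s+50): 50 + j210 → |·| = √(50²+210²) = √46600 ≈ 215.87, ∠ = arctan(210/50) ≈ 76.61°
|L| = 1 · 210.02 / 215.87 ≈ 0.9729
Gain = 20 log₁₀(0.9729) ≈ -0.24 dB
∠L = 89.18° − 76.61° = 12.57°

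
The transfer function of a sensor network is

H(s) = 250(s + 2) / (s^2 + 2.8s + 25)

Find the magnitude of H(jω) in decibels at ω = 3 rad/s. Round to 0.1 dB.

At s = jω = j3:
zero (s+2): 2 + j3 → |·| = √(2²+3²) = √13 ≈ 3.6056, ∠ = arctan(3/2) ≈ 56.31°
quadratic: (j3)² + 2.8·j3 + 25 = 16 + j8.4 → |·| ≈ 18.071, ∠ ≈ 27.70°
|H| = 250 · 3.6056 / 18.071 ≈ 49.881
Gain = 20 log₁₀(49.881) ≈ 33.96 dB

34.0 dB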